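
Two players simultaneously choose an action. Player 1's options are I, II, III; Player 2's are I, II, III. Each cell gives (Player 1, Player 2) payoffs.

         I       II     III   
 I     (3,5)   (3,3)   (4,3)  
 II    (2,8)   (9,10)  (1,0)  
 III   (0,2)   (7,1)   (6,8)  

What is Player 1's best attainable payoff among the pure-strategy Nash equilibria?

Both I is a pure NE (Player 1: 3 ≥ 2; Player 2: 5 ≥ 3). Player 1 gets 3.
Both II is a pure NE (Player 1: 9 ≥ 7; Player 2: 10 ≥ 8). Player 1 gets 9.
Both III is a pure NE (Player 1: 6 ≥ 4; Player 2: 8 ≥ 2). Player 1 gets 6.
Every other cell has a profitable deviation for at least one player. Highest of {3, 9, 6} is 9.

9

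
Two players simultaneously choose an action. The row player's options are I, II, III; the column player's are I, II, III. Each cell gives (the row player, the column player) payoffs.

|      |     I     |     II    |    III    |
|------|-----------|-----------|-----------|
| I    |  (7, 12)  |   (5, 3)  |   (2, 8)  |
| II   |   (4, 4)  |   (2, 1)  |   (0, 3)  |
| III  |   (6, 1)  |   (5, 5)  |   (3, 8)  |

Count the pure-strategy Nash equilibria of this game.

Both I: the row player gets 7 (best alternative 6); the column player gets 12 (best alternative 8). Neither deviates — NE.
Both III: the row player gets 3 (best alternative 2); the column player gets 8 (best alternative 5). Neither deviates — NE.
Both II is not a NE: the row player would switch to I (5 > 2).
No other cell survives both best-response checks, so there are 2 pure NE.

2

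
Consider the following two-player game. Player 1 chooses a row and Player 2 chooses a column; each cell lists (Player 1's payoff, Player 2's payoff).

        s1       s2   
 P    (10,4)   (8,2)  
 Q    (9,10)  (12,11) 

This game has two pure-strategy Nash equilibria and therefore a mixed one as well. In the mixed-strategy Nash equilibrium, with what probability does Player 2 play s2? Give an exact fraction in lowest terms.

1/5

Player 2's mix q on s1 must make Player 1 indifferent between P and Q.
Player 1's payoff from P: 10q + 8(1−q). From Q: 9q + 12(1−q).
Set equal: 1q = 4(1−q) → q = 4/5.
Probability on s2 is 1 − 4/5 = 1/5.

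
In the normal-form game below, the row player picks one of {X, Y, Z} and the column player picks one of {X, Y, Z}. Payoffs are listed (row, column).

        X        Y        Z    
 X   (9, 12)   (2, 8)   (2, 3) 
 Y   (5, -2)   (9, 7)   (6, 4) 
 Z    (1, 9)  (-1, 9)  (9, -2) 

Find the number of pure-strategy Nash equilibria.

Both X: the row player gets 9 (best alternative 5); the column player gets 12 (best alternative 8). Neither deviates — NE.
Both Y: the row player gets 9 (best alternative 2); the column player gets 7 (best alternative 4). Neither deviates — NE.
Both Z is not a NE: the column player would switch to X (9 > -2).
No other cell survives both best-response checks, so there are 2 pure NE.

2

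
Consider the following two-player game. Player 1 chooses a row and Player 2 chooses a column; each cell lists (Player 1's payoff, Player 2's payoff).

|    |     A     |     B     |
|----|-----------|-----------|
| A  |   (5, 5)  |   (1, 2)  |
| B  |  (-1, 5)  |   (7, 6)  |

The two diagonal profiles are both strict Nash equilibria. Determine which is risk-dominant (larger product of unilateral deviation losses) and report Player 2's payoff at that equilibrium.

5

At both A: Player 1 loses 5 − (-1) = 6 by deviating; Player 2 loses 5 − 2 = 3. Product = 6·3 = 18.
At both B: Player 1 loses 7 − 1 = 6 by deviating; Player 2 loses 6 − 5 = 1. Product = 6·1 = 6.
18 > 6, so both A is risk-dominant. Player 2's payoff there is 5.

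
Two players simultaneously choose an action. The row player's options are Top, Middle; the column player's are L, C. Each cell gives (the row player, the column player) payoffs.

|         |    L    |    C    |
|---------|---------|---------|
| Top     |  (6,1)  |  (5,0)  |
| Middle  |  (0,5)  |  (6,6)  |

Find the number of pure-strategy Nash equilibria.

2

(Top, L): the row player gets 6 (best alternative 0); the column player gets 1 (best alternative 0). Neither deviates — NE.
(Middle, C): the row player gets 6 (best alternative 5); the column player gets 6 (best alternative 5). Neither deviates — NE.
(Middle, L) is not a NE: the row player would switch to Top (6 > 0).
No other cell survives both best-response checks, so there are 2 pure NE.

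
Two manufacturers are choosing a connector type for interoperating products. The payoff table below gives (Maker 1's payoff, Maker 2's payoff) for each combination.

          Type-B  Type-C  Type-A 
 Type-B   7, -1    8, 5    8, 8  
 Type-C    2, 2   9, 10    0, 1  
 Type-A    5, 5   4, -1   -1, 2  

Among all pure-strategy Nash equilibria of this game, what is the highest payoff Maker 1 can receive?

9

(Type-B, Type-A) is a pure NE (Maker 1: 8 ≥ 0; Maker 2: 8 ≥ 5). Maker 1 gets 8.
Both Type-C is a pure NE (Maker 1: 9 ≥ 8; Maker 2: 10 ≥ 2). Maker 1 gets 9.
Every other cell has a profitable deviation for at least one player. Highest of {8, 9} is 9.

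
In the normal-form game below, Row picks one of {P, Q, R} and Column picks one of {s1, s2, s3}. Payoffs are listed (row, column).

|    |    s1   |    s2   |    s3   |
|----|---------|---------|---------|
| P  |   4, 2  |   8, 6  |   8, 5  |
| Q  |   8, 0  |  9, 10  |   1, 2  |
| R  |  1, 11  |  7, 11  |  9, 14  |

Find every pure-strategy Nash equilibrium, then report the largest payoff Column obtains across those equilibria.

(Q, s2) is a pure NE (Row: 9 ≥ 8; Column: 10 ≥ 2). Column gets 10.
(R, s3) is a pure NE (Row: 9 ≥ 8; Column: 14 ≥ 11). Column gets 14.
Every other cell has a profitable deviation for at least one player. Highest of {10, 14} is 14.

14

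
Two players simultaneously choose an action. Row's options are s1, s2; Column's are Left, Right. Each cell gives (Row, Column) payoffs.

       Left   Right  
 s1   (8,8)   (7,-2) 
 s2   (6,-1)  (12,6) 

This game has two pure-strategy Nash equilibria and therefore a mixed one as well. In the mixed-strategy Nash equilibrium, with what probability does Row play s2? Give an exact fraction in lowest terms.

Row's mix p on s1 must make Column indifferent between Left and Right.
Column's payoff from Left: 8p + (-1)(1−p). From Right: (-2)p + 6(1−p).
Set equal: 10p = 7(1−p) → p = 7/17.
Probability on s2 is 1 − 7/17 = 10/17.

10/17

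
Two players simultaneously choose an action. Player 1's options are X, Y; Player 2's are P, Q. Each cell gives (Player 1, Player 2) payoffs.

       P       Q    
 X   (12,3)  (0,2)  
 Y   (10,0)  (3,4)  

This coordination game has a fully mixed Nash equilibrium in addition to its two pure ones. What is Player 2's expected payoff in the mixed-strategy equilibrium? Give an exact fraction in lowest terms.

Player 1 mixes with probability p on X, chosen so Player 2 is indifferent: 3p + 0(1−p) = 2p + 4(1−p) gives p = 4/5.
Player 2's expected payoff is 3·4/5 + 0·1/5 = 12/5.

12/5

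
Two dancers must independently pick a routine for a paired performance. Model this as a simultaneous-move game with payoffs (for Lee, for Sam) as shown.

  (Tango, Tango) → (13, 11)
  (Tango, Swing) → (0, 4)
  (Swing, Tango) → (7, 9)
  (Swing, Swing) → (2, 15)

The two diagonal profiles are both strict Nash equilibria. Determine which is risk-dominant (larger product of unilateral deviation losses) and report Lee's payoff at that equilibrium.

13

At both Tango: Lee loses 13 − 7 = 6 by deviating; Sam loses 11 − 4 = 7. Product = 6·7 = 42.
At both Swing: Lee loses 2 − 0 = 2 by deviating; Sam loses 15 − 9 = 6. Product = 2·6 = 12.
42 > 12, so both Tango is risk-dominant. Lee's payoff there is 13.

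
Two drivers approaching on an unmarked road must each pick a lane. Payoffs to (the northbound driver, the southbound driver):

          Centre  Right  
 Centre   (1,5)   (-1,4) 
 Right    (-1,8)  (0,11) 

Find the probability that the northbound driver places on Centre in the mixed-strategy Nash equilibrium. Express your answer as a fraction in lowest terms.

The northbound driver's mix p on Centre must make the southbound driver indifferent between Centre and Right.
The southbound driver's payoff from Centre: 5p + 8(1−p). From Right: 4p + 11(1−p).
Set equal: 1p = 3(1−p) → p = 3/4.

3/4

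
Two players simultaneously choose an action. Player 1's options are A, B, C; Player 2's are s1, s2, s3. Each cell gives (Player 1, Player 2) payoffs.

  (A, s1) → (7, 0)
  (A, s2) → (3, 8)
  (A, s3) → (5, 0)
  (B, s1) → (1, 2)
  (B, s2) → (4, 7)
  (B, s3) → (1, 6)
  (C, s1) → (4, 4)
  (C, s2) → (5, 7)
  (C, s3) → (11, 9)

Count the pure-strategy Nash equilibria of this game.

(C, s3): Player 1 gets 11 (best alternative 5); Player 2 gets 9 (best alternative 7). Neither deviates — NE.
(A, s1) is not a NE: Player 2 would switch to s2 (8 > 0).
No other cell survives both best-response checks, so there is 1 pure NE.

1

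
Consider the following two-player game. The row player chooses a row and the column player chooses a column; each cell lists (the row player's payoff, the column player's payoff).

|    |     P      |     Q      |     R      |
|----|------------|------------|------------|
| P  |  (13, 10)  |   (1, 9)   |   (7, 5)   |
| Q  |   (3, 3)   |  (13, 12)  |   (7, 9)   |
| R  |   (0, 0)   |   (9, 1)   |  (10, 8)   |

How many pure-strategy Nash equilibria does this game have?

3

Both P: the row player gets 13 (best alternative 3); the column player gets 10 (best alternative 9). Neither deviates — NE.
Both Q: the row player gets 13 (best alternative 9); the column player gets 12 (best alternative 9). Neither deviates — NE.
Both R: the row player gets 10 (best alternative 7); the column player gets 8 (best alternative 1). Neither deviates — NE.
(Q, R) is not a NE: the row player would switch to R (10 > 7).
No other cell survives both best-response checks, so there are 3 pure NE.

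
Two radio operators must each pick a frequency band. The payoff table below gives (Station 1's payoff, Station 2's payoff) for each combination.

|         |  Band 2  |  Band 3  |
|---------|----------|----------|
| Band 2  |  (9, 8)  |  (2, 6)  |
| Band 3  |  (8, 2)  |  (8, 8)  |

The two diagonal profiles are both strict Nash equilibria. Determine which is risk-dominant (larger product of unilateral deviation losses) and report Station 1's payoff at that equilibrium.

At both Band 2: Station 1 loses 9 − 8 = 1 by deviating; Station 2 loses 8 − 6 = 2. Product = 1·2 = 2.
At both Band 3: Station 1 loses 8 − 2 = 6 by deviating; Station 2 loses 8 − 2 = 6. Product = 6·6 = 36.
36 > 2, so both Band 3 is risk-dominant. Station 1's payoff there is 8.

8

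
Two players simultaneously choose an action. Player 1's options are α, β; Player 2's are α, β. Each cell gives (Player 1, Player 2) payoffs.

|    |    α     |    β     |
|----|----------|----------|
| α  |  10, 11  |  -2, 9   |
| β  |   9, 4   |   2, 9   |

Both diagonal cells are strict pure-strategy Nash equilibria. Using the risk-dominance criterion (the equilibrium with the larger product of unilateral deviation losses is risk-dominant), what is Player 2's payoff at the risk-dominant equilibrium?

9

At both α: Player 1 loses 10 − 9 = 1 by deviating; Player 2 loses 11 − 9 = 2. Product = 1·2 = 2.
At both β: Player 1 loses 2 − (-2) = 4 by deviating; Player 2 loses 9 − 4 = 5. Product = 4·5 = 20.
20 > 2, so both β is risk-dominant. Player 2's payoff there is 9.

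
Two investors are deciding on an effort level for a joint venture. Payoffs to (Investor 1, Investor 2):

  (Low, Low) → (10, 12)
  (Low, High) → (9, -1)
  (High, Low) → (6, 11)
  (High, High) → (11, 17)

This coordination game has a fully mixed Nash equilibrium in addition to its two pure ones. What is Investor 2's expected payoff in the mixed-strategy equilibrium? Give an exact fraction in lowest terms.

215/19

Investor 1 mixes with probability p on Low, chosen so Investor 2 is indifferent: 12p + 11(1−p) = (-1)p + 17(1−p) gives p = 6/19.
Investor 2's expected payoff is 12·6/19 + 11·13/19 = 215/19.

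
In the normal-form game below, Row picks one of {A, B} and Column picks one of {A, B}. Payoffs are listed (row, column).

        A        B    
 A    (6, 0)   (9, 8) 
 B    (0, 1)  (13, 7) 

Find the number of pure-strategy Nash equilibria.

1

Both B: Row gets 13 (best alternative 9); Column gets 7 (best alternative 1). Neither deviates — NE.
Both A is not a NE: Column would switch to B (8 > 0).
No other cell survives both best-response checks, so there is 1 pure NE.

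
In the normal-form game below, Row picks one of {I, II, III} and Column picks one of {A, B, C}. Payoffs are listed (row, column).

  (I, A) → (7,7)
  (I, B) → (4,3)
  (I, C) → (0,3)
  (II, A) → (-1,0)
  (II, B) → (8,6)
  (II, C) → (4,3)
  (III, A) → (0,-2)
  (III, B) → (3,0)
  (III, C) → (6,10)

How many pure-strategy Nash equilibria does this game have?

3

(I, A): Row gets 7 (best alternative 0); Column gets 7 (best alternative 3). Neither deviates — NE.
(II, B): Row gets 8 (best alternative 4); Column gets 6 (best alternative 3). Neither deviates — NE.
(III, C): Row gets 6 (best alternative 4); Column gets 10 (best alternative 0). Neither deviates — NE.
(III, B) is not a NE: Row would switch to II (8 > 3).
No other cell survives both best-response checks, so there are 3 pure NE.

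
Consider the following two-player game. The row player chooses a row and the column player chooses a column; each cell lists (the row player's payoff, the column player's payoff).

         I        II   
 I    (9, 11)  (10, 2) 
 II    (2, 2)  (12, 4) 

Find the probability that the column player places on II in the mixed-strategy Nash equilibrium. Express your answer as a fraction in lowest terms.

7/9

The column player's mix q on I must make the row player indifferent between I and II.
The row player's payoff from I: 9q + 10(1−q). From II: 2q + 12(1−q).
Set equal: 7q = 2(1−q) → q = 2/9.
Probability on II is 1 − 2/9 = 7/9.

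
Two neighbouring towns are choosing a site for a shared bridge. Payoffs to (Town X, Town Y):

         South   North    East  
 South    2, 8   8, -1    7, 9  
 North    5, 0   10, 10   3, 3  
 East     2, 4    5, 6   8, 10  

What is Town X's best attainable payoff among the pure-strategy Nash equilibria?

Both North is a pure NE (Town X: 10 ≥ 8; Town Y: 10 ≥ 3). Town X gets 10.
Both East is a pure NE (Town X: 8 ≥ 7; Town Y: 10 ≥ 6). Town X gets 8.
Every other cell has a profitable deviation for at least one player. Highest of {10, 8} is 10.

10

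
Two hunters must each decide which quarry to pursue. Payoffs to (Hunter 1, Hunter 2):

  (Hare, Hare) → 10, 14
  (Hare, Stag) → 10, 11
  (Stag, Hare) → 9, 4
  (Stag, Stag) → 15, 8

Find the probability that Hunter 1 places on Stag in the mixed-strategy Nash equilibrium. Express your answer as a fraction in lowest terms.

Hunter 1's mix p on Hare must make Hunter 2 indifferent between Hare and Stag.
Hunter 2's payoff from Hare: 14p + 4(1−p). From Stag: 11p + 8(1−p).
Set equal: 3p = 4(1−p) → p = 4/7.
Probability on Stag is 1 − 4/7 = 3/7.

3/7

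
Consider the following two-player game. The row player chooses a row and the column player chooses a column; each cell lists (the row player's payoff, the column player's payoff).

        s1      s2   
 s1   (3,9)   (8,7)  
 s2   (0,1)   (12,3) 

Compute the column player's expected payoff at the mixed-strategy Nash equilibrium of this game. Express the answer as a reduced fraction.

5

The row player mixes with probability p on s1, chosen so the column player is indifferent: 9p + 1(1−p) = 7p + 3(1−p) gives p = 1/2.
The column player's expected payoff is 9·1/2 + 1·1/2 = 5.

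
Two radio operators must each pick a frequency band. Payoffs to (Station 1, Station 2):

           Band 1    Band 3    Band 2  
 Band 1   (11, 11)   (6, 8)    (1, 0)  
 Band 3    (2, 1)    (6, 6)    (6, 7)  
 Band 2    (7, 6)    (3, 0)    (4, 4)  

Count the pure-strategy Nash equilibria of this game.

2

Both Band 1: Station 1 gets 11 (best alternative 7); Station 2 gets 11 (best alternative 8). Neither deviates — NE.
(Band 3, Band 2): Station 1 gets 6 (best alternative 4); Station 2 gets 7 (best alternative 6). Neither deviates — NE.
Both Band 2 is not a NE: Station 1 would switch to Band 3 (6 > 4).
No other cell survives both best-response checks, so there are 2 pure NE.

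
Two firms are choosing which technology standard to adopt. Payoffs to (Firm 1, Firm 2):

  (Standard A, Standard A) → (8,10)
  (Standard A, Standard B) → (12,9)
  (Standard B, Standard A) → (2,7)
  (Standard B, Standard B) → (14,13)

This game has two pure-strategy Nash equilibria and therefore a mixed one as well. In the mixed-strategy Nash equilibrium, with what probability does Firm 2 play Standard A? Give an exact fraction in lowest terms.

1/4

Firm 2's mix q on Standard A must make Firm 1 indifferent between Standard A and Standard B.
Firm 1's payoff from Standard A: 8q + 12(1−q). From Standard B: 2q + 14(1−q).
Set equal: 6q = 2(1−q) → q = 2/8 = 1/4.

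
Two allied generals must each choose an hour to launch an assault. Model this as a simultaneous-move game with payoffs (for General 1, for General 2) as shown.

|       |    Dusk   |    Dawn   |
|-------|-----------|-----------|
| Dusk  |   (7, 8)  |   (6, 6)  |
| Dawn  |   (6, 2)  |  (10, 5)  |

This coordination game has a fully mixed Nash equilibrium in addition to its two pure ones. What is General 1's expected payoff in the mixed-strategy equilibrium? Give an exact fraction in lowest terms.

General 2 mixes with probability q on Dusk, chosen so General 1 is indifferent: 7q + 6(1−q) = 6q + 10(1−q) gives q = 4/5.
General 1's expected payoff (from either row, since indifferent) is 7·4/5 + 6·1/5 = 34/5.

34/5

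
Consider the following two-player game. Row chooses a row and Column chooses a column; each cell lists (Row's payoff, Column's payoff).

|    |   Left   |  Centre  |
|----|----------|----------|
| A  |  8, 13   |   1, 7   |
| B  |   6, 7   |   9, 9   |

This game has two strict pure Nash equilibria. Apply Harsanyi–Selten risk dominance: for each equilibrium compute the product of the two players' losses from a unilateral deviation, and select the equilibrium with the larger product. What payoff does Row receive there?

At (A, Left): Row loses 8 − 6 = 2 by deviating; Column loses 13 − 7 = 6. Product = 2·6 = 12.
At (B, Centre): Row loses 9 − 1 = 8 by deviating; Column loses 9 − 7 = 2. Product = 8·2 = 16.
16 > 12, so (B, Centre) is risk-dominant. Row's payoff there is 9.

9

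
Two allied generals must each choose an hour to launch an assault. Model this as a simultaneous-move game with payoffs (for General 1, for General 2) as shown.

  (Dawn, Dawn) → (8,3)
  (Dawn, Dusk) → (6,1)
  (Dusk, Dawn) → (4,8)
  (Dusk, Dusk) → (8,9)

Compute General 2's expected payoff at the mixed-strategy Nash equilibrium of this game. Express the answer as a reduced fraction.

19/3

General 1 mixes with probability p on Dawn, chosen so General 2 is indifferent: 3p + 8(1−p) = 1p + 9(1−p) gives p = 1/3.
General 2's expected payoff is 3·1/3 + 8·2/3 = 19/3.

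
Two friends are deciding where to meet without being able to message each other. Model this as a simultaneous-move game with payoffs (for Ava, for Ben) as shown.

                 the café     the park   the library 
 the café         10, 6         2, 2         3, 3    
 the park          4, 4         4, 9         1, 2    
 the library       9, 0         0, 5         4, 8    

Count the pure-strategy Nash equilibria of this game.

3

Both the café: Ava gets 10 (best alternative 9); Ben gets 6 (best alternative 3). Neither deviates — NE.
Both the park: Ava gets 4 (best alternative 2); Ben gets 9 (best alternative 4). Neither deviates — NE.
Both the library: Ava gets 4 (best alternative 3); Ben gets 8 (best alternative 5). Neither deviates — NE.
(the library, the park) is not a NE: Ava would switch to the park (4 > 0).
No other cell survives both best-response checks, so there are 3 pure NE.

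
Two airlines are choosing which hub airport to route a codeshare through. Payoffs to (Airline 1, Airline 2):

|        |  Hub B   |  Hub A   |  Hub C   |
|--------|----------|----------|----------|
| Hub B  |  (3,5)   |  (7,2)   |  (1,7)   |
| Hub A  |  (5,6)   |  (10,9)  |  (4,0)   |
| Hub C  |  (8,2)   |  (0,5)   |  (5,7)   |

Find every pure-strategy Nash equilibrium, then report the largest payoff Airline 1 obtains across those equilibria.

Both Hub A is a pure NE (Airline 1: 10 ≥ 7; Airline 2: 9 ≥ 6). Airline 1 gets 10.
Both Hub C is a pure NE (Airline 1: 5 ≥ 4; Airline 2: 7 ≥ 5). Airline 1 gets 5.
Every other cell has a profitable deviation for at least one player. Highest of {10, 5} is 10.

10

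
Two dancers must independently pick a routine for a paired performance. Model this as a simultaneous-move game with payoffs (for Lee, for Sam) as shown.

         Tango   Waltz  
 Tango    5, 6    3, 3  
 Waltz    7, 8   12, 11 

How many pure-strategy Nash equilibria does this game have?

Both Waltz: Lee gets 12 (best alternative 3); Sam gets 11 (best alternative 8). Neither deviates — NE.
Both Tango is not a NE: Lee would switch to Waltz (7 > 5).
No other cell survives both best-response checks, so there is 1 pure NE.

1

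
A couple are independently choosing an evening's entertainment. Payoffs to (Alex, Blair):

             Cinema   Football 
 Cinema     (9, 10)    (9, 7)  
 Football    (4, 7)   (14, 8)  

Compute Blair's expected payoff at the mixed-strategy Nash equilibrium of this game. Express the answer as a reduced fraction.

Alex mixes with probability p on Cinema, chosen so Blair is indifferent: 10p + 7(1−p) = 7p + 8(1−p) gives p = 1/4.
Blair's expected payoff is 10·1/4 + 7·3/4 = 31/4.

31/4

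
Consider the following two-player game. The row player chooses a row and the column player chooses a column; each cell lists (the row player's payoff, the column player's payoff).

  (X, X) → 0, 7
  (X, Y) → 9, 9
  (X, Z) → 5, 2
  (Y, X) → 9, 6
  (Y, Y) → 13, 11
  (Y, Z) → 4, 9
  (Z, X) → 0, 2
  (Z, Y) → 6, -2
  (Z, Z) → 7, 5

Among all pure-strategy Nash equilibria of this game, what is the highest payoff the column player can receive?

11

Both Y is a pure NE (the row player: 13 ≥ 9; the column player: 11 ≥ 9). The column player gets 11.
Both Z is a pure NE (the row player: 7 ≥ 5; the column player: 5 ≥ 2). The column player gets 5.
Every other cell has a profitable deviation for at least one player. Highest of {11, 5} is 11.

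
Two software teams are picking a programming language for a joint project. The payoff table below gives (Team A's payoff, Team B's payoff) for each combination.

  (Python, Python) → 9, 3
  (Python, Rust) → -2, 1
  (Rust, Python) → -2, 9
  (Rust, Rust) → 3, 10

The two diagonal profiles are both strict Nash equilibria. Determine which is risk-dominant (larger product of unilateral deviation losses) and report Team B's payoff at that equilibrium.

At both Python: Team A loses 9 − (-2) = 11 by deviating; Team B loses 3 − 1 = 2. Product = 11·2 = 22.
At both Rust: Team A loses 3 − (-2) = 5 by deviating; Team B loses 10 − 9 = 1. Product = 5·1 = 5.
22 > 5, so both Python is risk-dominant. Team B's payoff there is 3.

3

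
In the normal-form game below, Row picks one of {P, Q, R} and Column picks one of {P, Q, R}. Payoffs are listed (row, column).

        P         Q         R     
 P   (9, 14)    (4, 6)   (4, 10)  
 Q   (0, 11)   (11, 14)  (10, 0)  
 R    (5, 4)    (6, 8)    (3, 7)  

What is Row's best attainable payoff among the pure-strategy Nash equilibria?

11

Both P is a pure NE (Row: 9 ≥ 5; Column: 14 ≥ 10). Row gets 9.
Both Q is a pure NE (Row: 11 ≥ 6; Column: 14 ≥ 11). Row gets 11.
Every other cell has a profitable deviation for at least one player. Highest of {9, 11} is 11.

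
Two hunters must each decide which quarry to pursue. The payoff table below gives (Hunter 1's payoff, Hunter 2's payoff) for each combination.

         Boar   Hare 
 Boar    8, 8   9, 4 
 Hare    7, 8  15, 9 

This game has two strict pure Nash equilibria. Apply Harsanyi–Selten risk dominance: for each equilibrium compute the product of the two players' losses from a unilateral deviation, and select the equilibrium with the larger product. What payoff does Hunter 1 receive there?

15

At both Boar: Hunter 1 loses 8 − 7 = 1 by deviating; Hunter 2 loses 8 − 4 = 4. Product = 1·4 = 4.
At both Hare: Hunter 1 loses 15 − 9 = 6 by deviating; Hunter 2 loses 9 − 8 = 1. Product = 6·1 = 6.
6 > 4, so both Hare is risk-dominant. Hunter 1's payoff there is 15.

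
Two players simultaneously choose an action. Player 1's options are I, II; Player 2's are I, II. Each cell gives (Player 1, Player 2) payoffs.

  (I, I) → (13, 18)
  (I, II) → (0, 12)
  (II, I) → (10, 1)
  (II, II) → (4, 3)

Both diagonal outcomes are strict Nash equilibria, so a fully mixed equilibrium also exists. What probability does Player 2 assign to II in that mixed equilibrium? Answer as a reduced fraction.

Player 2's mix q on I must make Player 1 indifferent between I and II.
Player 1's payoff from I: 13q + 0(1−q). From II: 10q + 4(1−q).
Set equal: 3q = 4(1−q) → q = 4/7.
Probability on II is 1 − 4/7 = 3/7.

3/7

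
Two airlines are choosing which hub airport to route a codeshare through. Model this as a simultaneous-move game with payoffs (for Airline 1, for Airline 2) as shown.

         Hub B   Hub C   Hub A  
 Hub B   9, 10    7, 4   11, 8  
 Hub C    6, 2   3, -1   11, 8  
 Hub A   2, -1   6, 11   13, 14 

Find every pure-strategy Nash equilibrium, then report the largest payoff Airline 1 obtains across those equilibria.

Both Hub B is a pure NE (Airline 1: 9 ≥ 6; Airline 2: 10 ≥ 8). Airline 1 gets 9.
Both Hub A is a pure NE (Airline 1: 13 ≥ 11; Airline 2: 14 ≥ 11). Airline 1 gets 13.
Every other cell has a profitable deviation for at least one player. Highest of {9, 13} is 13.

13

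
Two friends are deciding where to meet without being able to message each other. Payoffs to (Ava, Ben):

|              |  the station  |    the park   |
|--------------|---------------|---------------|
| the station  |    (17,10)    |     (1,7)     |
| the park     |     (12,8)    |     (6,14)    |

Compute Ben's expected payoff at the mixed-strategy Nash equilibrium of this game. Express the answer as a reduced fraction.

Ava mixes with probability p on the station, chosen so Ben is indifferent: 10p + 8(1−p) = 7p + 14(1−p) gives p = 2/3.
Ben's expected payoff is 10·2/3 + 8·1/3 = 28/3.

28/3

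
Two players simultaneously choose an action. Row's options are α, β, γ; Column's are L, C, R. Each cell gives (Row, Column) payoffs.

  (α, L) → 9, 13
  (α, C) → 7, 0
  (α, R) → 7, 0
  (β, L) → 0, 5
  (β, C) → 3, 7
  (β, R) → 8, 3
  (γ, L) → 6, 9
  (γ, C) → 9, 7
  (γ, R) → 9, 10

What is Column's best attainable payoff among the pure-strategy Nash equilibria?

13

(α, L) is a pure NE (Row: 9 ≥ 6; Column: 13 ≥ 0). Column gets 13.
(γ, R) is a pure NE (Row: 9 ≥ 8; Column: 10 ≥ 9). Column gets 10.
Every other cell has a profitable deviation for at least one player. Highest of {13, 10} is 13.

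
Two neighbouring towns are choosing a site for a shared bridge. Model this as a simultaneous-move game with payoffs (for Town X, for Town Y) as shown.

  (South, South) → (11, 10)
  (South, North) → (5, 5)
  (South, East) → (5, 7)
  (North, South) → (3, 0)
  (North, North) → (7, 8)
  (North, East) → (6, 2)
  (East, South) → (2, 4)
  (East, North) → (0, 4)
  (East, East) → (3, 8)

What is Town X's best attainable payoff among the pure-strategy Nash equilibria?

Both South is a pure NE (Town X: 11 ≥ 3; Town Y: 10 ≥ 7). Town X gets 11.
Both North is a pure NE (Town X: 7 ≥ 5; Town Y: 8 ≥ 2). Town X gets 7.
Every other cell has a profitable deviation for at least one player. Highest of {11, 7} is 11.

11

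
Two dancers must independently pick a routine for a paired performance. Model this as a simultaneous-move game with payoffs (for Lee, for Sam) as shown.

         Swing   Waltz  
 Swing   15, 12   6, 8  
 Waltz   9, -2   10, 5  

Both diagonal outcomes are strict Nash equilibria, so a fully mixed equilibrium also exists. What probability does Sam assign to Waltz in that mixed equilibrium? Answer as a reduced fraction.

3/5

Sam's mix q on Swing must make Lee indifferent between Swing and Waltz.
Lee's payoff from Swing: 15q + 6(1−q). From Waltz: 9q + 10(1−q).
Set equal: 6q = 4(1−q) → q = 4/10 = 2/5.
Probability on Waltz is 1 − 2/5 = 3/5.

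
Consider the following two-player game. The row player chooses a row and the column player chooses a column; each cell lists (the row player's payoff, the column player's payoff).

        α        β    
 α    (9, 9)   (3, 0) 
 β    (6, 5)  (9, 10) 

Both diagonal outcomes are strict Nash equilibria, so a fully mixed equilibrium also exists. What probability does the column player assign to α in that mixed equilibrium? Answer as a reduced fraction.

2/3

The column player's mix q on α must make the row player indifferent between α and β.
The row player's payoff from α: 9q + 3(1−q). From β: 6q + 9(1−q).
Set equal: 3q = 6(1−q) → q = 6/9 = 2/3.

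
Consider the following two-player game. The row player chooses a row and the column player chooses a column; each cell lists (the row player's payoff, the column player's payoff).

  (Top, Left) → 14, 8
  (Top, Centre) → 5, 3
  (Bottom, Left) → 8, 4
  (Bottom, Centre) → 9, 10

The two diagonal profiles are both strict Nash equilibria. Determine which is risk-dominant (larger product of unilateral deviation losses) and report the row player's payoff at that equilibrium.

14

At (Top, Left): the row player loses 14 − 8 = 6 by deviating; the column player loses 8 − 3 = 5. Product = 6·5 = 30.
At (Bottom, Centre): the row player loses 9 − 5 = 4 by deviating; the column player loses 10 − 4 = 6. Product = 4·6 = 24.
30 > 24, so (Top, Left) is risk-dominant. The row player's payoff there is 14.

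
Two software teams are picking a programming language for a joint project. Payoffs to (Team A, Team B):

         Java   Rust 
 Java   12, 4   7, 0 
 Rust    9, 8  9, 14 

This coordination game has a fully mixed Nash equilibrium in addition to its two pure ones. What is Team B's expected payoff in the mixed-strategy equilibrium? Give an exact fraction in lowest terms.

Team A mixes with probability p on Java, chosen so Team B is indifferent: 4p + 8(1−p) = 0p + 14(1−p) gives p = 3/5.
Team B's expected payoff is 4·3/5 + 8·2/5 = 28/5.

28/5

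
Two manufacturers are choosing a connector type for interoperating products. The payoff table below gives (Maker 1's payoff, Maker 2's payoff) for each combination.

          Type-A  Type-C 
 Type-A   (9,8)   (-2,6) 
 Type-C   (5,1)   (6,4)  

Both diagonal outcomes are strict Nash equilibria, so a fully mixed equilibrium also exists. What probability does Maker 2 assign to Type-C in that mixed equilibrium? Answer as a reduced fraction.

1/3

Maker 2's mix q on Type-A must make Maker 1 indifferent between Type-A and Type-C.
Maker 1's payoff from Type-A: 9q + (-2)(1−q). From Type-C: 5q + 6(1−q).
Set equal: 4q = 8(1−q) → q = 8/12 = 2/3.
Probability on Type-C is 1 − 2/3 = 1/3.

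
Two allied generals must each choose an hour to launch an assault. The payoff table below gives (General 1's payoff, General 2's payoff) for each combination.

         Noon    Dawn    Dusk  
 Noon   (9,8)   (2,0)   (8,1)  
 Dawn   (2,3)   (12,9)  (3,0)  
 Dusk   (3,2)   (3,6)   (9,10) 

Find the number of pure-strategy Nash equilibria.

Both Noon: General 1 gets 9 (best alternative 3); General 2 gets 8 (best alternative 1). Neither deviates — NE.
Both Dawn: General 1 gets 12 (best alternative 3); General 2 gets 9 (best alternative 3). Neither deviates — NE.
Both Dusk: General 1 gets 9 (best alternative 8); General 2 gets 10 (best alternative 6). Neither deviates — NE.
(Dusk, Noon) is not a NE: General 1 would switch to Noon (9 > 3).
No other cell survives both best-response checks, so there are 3 pure NE.

3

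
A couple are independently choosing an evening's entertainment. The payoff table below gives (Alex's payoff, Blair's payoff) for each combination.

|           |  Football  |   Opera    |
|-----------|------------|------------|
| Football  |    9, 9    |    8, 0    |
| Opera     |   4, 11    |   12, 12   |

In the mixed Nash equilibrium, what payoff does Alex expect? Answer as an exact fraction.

Blair mixes with probability q on Football, chosen so Alex is indifferent: 9q + 8(1−q) = 4q + 12(1−q) gives q = 4/9.
Alex's expected payoff (from either row, since indifferent) is 9·4/9 + 8·5/9 = 76/9.

76/9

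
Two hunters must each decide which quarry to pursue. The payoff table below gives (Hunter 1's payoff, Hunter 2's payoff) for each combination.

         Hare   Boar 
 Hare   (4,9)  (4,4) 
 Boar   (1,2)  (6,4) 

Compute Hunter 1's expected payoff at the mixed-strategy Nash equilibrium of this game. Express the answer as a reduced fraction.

Hunter 2 mixes with probability q on Hare, chosen so Hunter 1 is indifferent: 4q + 4(1−q) = 1q + 6(1−q) gives q = 2/5.
Hunter 1's expected payoff (from either row, since indifferent) is 4·2/5 + 4·3/5 = 4.

4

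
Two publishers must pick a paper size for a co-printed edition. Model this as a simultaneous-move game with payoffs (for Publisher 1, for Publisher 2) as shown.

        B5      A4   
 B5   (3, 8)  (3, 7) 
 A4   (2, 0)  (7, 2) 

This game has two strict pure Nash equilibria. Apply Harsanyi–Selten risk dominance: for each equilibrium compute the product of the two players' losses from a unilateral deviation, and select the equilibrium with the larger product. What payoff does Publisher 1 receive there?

7

At both B5: Publisher 1 loses 3 − 2 = 1 by deviating; Publisher 2 loses 8 − 7 = 1. Product = 1·1 = 1.
At both A4: Publisher 1 loses 7 − 3 = 4 by deviating; Publisher 2 loses 2 − 0 = 2. Product = 4·2 = 8.
8 > 1, so both A4 is risk-dominant. Publisher 1's payoff there is 7.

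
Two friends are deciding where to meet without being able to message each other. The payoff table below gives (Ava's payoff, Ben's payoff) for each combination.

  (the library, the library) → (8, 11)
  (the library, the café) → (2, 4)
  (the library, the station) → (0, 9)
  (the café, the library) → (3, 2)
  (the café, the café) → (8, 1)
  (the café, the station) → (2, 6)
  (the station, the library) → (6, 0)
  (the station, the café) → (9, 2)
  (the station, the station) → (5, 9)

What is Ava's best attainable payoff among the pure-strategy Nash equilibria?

Both the library is a pure NE (Ava: 8 ≥ 6; Ben: 11 ≥ 9). Ava gets 8.
Both the station is a pure NE (Ava: 5 ≥ 2; Ben: 9 ≥ 2). Ava gets 5.
Every other cell has a profitable deviation for at least one player. Highest of {8, 5} is 8.

8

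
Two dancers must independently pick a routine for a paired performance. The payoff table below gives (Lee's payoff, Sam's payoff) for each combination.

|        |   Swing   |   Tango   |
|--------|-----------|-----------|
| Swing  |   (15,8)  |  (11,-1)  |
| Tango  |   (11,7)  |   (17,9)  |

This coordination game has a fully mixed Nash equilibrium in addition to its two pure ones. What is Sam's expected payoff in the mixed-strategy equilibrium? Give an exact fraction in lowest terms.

Lee mixes with probability p on Swing, chosen so Sam is indifferent: 8p + 7(1−p) = (-1)p + 9(1−p) gives p = 2/11.
Sam's expected payoff is 8·2/11 + 7·9/11 = 79/11.

79/11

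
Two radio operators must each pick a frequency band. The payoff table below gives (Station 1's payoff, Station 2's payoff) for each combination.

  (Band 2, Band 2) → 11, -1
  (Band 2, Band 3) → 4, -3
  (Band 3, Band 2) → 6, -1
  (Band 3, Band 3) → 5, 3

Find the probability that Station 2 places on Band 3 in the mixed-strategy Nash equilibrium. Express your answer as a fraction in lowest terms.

5/6

Station 2's mix q on Band 2 must make Station 1 indifferent between Band 2 and Band 3.
Station 1's payoff from Band 2: 11q + 4(1−q). From Band 3: 6q + 5(1−q).
Set equal: 5q = 1(1−q) → q = 1/6.
Probability on Band 3 is 1 − 1/6 = 5/6.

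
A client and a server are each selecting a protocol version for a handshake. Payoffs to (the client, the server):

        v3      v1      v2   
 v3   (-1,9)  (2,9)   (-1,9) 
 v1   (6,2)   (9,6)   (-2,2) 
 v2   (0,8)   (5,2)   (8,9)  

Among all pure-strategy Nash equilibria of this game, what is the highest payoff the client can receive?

Both v1 is a pure NE (the client: 9 ≥ 5; the server: 6 ≥ 2). The client gets 9.
Both v2 is a pure NE (the client: 8 ≥ -1; the server: 9 ≥ 8). The client gets 8.
Every other cell has a profitable deviation for at least one player. Highest of {9, 8} is 9.

9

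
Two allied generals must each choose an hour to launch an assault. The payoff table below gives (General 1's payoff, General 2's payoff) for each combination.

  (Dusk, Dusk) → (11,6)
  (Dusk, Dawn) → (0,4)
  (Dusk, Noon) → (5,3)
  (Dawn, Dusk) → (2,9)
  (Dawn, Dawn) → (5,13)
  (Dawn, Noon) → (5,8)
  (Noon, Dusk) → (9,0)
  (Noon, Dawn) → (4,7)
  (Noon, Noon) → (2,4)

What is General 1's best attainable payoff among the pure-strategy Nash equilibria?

Both Dusk is a pure NE (General 1: 11 ≥ 9; General 2: 6 ≥ 4). General 1 gets 11.
Both Dawn is a pure NE (General 1: 5 ≥ 4; General 2: 13 ≥ 9). General 1 gets 5.
Every other cell has a profitable deviation for at least one player. Highest of {11, 5} is 11.

11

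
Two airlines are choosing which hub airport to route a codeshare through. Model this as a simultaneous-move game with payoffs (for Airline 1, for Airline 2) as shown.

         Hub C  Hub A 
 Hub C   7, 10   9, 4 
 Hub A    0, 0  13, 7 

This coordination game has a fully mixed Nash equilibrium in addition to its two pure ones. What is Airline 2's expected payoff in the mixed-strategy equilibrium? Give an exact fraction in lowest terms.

Airline 1 mixes with probability p on Hub C, chosen so Airline 2 is indifferent: 10p + 0(1−p) = 4p + 7(1−p) gives p = 7/13.
Airline 2's expected payoff is 10·7/13 + 0·6/13 = 70/13.

70/13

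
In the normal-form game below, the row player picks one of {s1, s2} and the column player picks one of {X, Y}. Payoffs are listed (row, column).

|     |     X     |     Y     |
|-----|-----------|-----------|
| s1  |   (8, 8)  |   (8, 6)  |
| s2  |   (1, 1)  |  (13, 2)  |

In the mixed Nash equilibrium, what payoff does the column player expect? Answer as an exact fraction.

10/3

The row player mixes with probability p on s1, chosen so the column player is indifferent: 8p + 1(1−p) = 6p + 2(1−p) gives p = 1/3.
The column player's expected payoff is 8·1/3 + 1·2/3 = 10/3.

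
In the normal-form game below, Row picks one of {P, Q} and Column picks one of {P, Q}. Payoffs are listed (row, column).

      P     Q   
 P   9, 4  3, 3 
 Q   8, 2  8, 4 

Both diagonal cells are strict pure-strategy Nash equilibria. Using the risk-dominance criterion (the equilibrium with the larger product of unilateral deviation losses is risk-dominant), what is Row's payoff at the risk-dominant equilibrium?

8

At both P: Row loses 9 − 8 = 1 by deviating; Column loses 4 − 3 = 1. Product = 1·1 = 1.
At both Q: Row loses 8 − 3 = 5 by deviating; Column loses 4 − 2 = 2. Product = 5·2 = 10.
10 > 1, so both Q is risk-dominant. Row's payoff there is 8.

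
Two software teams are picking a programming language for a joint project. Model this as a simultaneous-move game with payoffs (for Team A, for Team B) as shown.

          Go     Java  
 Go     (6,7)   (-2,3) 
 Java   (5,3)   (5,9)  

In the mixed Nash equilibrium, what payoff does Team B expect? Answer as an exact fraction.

Team A mixes with probability p on Go, chosen so Team B is indifferent: 7p + 3(1−p) = 3p + 9(1−p) gives p = 3/5.
Team B's expected payoff is 7·3/5 + 3·2/5 = 27/5.

27/5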